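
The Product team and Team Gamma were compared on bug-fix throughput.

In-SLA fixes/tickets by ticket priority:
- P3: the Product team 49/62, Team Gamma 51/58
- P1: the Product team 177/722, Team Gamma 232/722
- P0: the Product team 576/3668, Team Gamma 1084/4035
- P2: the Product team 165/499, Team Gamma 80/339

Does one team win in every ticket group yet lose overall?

P3: the Product team 49/62 = 79.0%, Team Gamma 51/58 = 87.9% → Team Gamma
P1: the Product team 177/722 = 24.5%, Team Gamma 232/722 = 32.1% → Team Gamma
P0: the Product team 576/3668 = 15.7%, Team Gamma 1084/4035 = 26.9% → Team Gamma
P2: the Product team 165/499 = 33.1%, Team Gamma 80/339 = 23.6% → the Product team
Overall: the Product team 967/4951 = 19.5%, Team Gamma 1447/5154 = 28.1% → Team Gamma
Neither sweeps: the Product team wins 1 of 4 groups, Team Gamma wins 3. Team Gamma wins overall but not every group — no Simpson reversal.

No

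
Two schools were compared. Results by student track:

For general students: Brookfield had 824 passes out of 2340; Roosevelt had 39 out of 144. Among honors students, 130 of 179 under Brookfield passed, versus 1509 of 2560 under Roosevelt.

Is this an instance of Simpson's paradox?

Yes

General: Brookfield 824/2340 = 35.2%, Roosevelt 39/144 = 27.1% → Brookfield
Honors: Brookfield 130/179 = 72.6%, Roosevelt 1509/2560 = 58.9% → Brookfield
Overall: Brookfield 954/2519 = 37.9%, Roosevelt 1548/2704 = 57.2% → Roosevelt
Brookfield wins each student group but Roosevelt wins overall — the comparison reverses. Brookfield's students skew toward general, which has a lower base rate.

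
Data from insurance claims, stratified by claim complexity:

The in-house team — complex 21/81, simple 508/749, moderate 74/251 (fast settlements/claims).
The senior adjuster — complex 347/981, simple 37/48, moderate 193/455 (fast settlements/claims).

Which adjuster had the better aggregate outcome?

the in-house team

Complex: the in-house team 21/81 = 25.9%, the senior adjuster 347/981 = 35.4% → the senior adjuster
Simple: the in-house team 508/749 = 67.8%, the senior adjuster 37/48 = 77.1% → the senior adjuster
Moderate: the in-house team 74/251 = 29.5%, the senior adjuster 193/455 = 42.4% → the senior adjuster
Overall: the in-house team 603/1081 = 55.8%, the senior adjuster 577/1484 = 38.9% → the in-house team
(The senior adjuster wins every claim group but the in-house team wins overall — the senior adjuster's claims skew toward the low-rate complex group.)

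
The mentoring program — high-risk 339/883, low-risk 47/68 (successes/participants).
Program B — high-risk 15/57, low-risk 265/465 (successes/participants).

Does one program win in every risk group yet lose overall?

High-risk: the mentoring program 339/883 = 38.4%, Program B 15/57 = 26.3% → the mentoring program
Low-risk: the mentoring program 47/68 = 69.1%, Program B 265/465 = 57.0% → the mentoring program
Overall: the mentoring program 386/951 = 40.6%, Program B 280/522 = 53.6% → Program B
The mentoring program wins each risk group but Program B wins overall — the comparison reverses. The mentoring program's participants skew toward high-risk, which has a lower base rate.

Yes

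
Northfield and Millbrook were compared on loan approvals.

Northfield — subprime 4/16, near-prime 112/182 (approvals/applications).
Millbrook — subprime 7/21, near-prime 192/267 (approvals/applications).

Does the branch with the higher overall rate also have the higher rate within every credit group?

Yes

Subprime: Northfield 4/16 = 25.0%, Millbrook 7/21 = 33.3% → Millbrook
Near-prime: Northfield 112/182 = 61.5%, Millbrook 192/267 = 71.9% → Millbrook
Overall: Northfield 116/198 = 58.6%, Millbrook 199/288 = 69.1% → Millbrook
Millbrook wins overall and in every credit group — no reversal.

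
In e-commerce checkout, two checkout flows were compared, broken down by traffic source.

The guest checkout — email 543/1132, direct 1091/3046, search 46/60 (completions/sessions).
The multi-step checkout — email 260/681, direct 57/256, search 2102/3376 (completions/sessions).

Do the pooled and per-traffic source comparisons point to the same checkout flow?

No

Email: the guest checkout 543/1132 = 48.0%, the multi-step checkout 260/681 = 38.2% → the guest checkout
Direct: the guest checkout 1091/3046 = 35.8%, the multi-step checkout 57/256 = 22.3% → the guest checkout
Search: the guest checkout 46/60 = 76.7%, the multi-step checkout 2102/3376 = 62.3% → the guest checkout
Overall: the guest checkout 1680/4238 = 39.6%, the multi-step checkout 2419/4313 = 56.1% → the multi-step checkout
The guest checkout wins each traffic group but the multi-step checkout wins overall — the comparison reverses. The guest checkout's sessions skew toward direct, which has a lower base rate.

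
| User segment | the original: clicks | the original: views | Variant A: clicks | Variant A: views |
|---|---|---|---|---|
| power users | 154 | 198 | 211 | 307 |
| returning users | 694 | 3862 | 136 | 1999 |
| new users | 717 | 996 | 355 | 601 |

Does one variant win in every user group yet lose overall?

Power users: the original 154/198 = 77.8%, Variant A 211/307 = 68.7% → the original
Returning users: the original 694/3862 = 18.0%, Variant A 136/1999 = 6.8% → the original
New users: the original 717/996 = 72.0%, Variant A 355/601 = 59.1% → the original
Overall: the original 1565/5056 = 31.0%, Variant A 702/2907 = 24.1% → the original
The original wins overall and in every user group — no reversal.

No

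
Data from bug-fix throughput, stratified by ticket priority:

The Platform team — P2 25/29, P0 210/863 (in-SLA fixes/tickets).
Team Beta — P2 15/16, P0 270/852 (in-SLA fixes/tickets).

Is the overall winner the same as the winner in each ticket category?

P2: the Platform team 25/29 = 86.2%, Team Beta 15/16 = 93.8% → Team Beta
P0: the Platform team 210/863 = 24.3%, Team Beta 270/852 = 31.7% → Team Beta
Overall: the Platform team 235/892 = 26.3%, Team Beta 285/868 = 32.8% → Team Beta
Team Beta wins overall and in every ticket group — no reversal.

Yes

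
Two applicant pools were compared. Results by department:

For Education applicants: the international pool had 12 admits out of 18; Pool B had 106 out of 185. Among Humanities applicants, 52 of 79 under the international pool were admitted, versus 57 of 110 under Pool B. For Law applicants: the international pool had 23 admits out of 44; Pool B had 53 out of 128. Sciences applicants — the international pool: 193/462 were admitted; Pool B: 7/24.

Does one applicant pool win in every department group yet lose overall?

Education: the international pool 12/18 = 66.7%, Pool B 106/185 = 57.3% → the international pool
Humanities: the international pool 52/79 = 65.8%, Pool B 57/110 = 51.8% → the international pool
Law: the international pool 23/44 = 52.3%, Pool B 53/128 = 41.4% → the international pool
Sciences: the international pool 193/462 = 41.8%, Pool B 7/24 = 29.2% → the international pool
Overall: the international pool 280/603 = 46.4%, Pool B 223/447 = 49.9% → Pool B
The international pool wins each department group but Pool B wins overall — the comparison reverses. The international pool's applicants skew toward Sciences, which has a lower base rate.

Yes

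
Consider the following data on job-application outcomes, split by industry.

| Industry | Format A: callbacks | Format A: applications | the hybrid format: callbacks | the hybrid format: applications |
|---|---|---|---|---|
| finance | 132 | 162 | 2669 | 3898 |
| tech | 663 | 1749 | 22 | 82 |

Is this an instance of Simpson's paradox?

Finance: Format A 132/162 = 81.5%, the hybrid format 2669/3898 = 68.5% → Format A
Tech: Format A 663/1749 = 37.9%, the hybrid format 22/82 = 26.8% → Format A
Overall: Format A 795/1911 = 41.6%, the hybrid format 2691/3980 = 67.6% → the hybrid format
Format A wins each industry group but the hybrid format wins overall — the comparison reverses. Format A's applications skew toward tech, which has a lower base rate.

Yes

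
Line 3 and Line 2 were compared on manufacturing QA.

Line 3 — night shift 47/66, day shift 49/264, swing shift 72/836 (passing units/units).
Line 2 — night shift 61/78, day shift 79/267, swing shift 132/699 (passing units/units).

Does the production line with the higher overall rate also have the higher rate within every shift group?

Night shift: Line 3 47/66 = 71.2%, Line 2 61/78 = 78.2% → Line 2
Day shift: Line 3 49/264 = 18.6%, Line 2 79/267 = 29.6% → Line 2
Swing shift: Line 3 72/836 = 8.6%, Line 2 132/699 = 18.9% → Line 2
Overall: Line 3 168/1166 = 14.4%, Line 2 272/1044 = 26.1% → Line 2
Line 2 wins overall and in every shift group — no reversal.

Yes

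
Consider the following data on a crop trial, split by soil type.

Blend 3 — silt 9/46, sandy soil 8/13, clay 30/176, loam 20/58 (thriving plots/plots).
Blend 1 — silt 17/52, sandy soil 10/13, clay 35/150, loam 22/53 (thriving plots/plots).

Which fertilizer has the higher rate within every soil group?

Silt: Blend 3 9/46 = 19.6%, Blend 1 17/52 = 32.7% → Blend 1
Sandy soil: Blend 3 8/13 = 61.5%, Blend 1 10/13 = 76.9% → Blend 1
Clay: Blend 3 30/176 = 17.0%, Blend 1 35/150 = 23.3% → Blend 1
Loam: Blend 3 20/58 = 34.5%, Blend 1 22/53 = 41.5% → Blend 1
Blend 1 has the higher rate in all 4 groups.

Blend 1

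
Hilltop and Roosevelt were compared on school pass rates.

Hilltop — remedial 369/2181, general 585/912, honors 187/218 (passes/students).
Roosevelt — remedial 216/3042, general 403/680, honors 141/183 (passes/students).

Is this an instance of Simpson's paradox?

Remedial: Hilltop 369/2181 = 16.9%, Roosevelt 216/3042 = 7.1% → Hilltop
General: Hilltop 585/912 = 64.1%, Roosevelt 403/680 = 59.3% → Hilltop
Honors: Hilltop 187/218 = 85.8%, Roosevelt 141/183 = 77.0% → Hilltop
Overall: Hilltop 1141/3311 = 34.5%, Roosevelt 760/3905 = 19.5% → Hilltop
Hilltop wins overall and in every student group — no reversal.

No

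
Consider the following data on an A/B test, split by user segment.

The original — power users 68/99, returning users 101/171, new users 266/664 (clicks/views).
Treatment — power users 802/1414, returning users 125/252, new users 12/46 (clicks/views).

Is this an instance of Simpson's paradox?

Yes

Power users: the original 68/99 = 68.7%, Treatment 802/1414 = 56.7% → the original
Returning users: the original 101/171 = 59.1%, Treatment 125/252 = 49.6% → the original
New users: the original 266/664 = 40.1%, Treatment 12/46 = 26.1% → the original
Overall: the original 435/934 = 46.6%, Treatment 939/1712 = 54.8% → Treatment
The original wins each user group but Treatment wins overall — the comparison reverses. The original's views skew toward new users, which has a lower base rate.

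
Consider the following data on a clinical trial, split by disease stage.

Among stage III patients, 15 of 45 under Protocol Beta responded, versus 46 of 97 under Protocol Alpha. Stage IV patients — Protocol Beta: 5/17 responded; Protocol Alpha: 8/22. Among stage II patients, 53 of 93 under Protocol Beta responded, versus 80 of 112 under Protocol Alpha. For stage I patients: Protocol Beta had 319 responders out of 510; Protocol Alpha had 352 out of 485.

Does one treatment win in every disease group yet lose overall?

No

Stage III: Protocol Beta 15/45 = 33.3%, Protocol Alpha 46/97 = 47.4% → Protocol Alpha
Stage IV: Protocol Beta 5/17 = 29.4%, Protocol Alpha 8/22 = 36.4% → Protocol Alpha
Stage II: Protocol Beta 53/93 = 57.0%, Protocol Alpha 80/112 = 71.4% → Protocol Alpha
Stage I: Protocol Beta 319/510 = 62.5%, Protocol Alpha 352/485 = 72.6% → Protocol Alpha
Overall: Protocol Beta 392/665 = 58.9%, Protocol Alpha 486/716 = 67.9% → Protocol Alpha
Protocol Alpha wins overall and in every disease group — no reversal.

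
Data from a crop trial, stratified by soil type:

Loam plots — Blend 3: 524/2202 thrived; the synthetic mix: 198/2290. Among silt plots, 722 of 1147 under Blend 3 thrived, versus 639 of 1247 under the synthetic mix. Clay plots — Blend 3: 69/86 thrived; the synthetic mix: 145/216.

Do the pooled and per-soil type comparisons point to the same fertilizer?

Loam: Blend 3 524/2202 = 23.8%, the synthetic mix 198/2290 = 8.6% → Blend 3
Silt: Blend 3 722/1147 = 62.9%, the synthetic mix 639/1247 = 51.2% → Blend 3
Clay: Blend 3 69/86 = 80.2%, the synthetic mix 145/216 = 67.1% → Blend 3
Overall: Blend 3 1315/3435 = 38.3%, the synthetic mix 982/3753 = 26.2% → Blend 3
Blend 3 wins overall and in every soil group — no reversal.

Yes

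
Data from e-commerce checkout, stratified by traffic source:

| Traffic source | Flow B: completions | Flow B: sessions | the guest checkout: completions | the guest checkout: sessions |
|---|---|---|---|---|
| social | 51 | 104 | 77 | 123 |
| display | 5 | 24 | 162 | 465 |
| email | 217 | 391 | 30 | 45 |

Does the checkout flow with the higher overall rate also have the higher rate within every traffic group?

Social: Flow B 51/104 = 49.0%, the guest checkout 77/123 = 62.6% → the guest checkout
Display: Flow B 5/24 = 20.8%, the guest checkout 162/465 = 34.8% → the guest checkout
Email: Flow B 217/391 = 55.5%, the guest checkout 30/45 = 66.7% → the guest checkout
Overall: Flow B 273/519 = 52.6%, the guest checkout 269/633 = 42.5% → Flow B
The guest checkout wins each traffic group but Flow B wins overall — the comparison reverses. The guest checkout's sessions skew toward display, which has a lower base rate.

No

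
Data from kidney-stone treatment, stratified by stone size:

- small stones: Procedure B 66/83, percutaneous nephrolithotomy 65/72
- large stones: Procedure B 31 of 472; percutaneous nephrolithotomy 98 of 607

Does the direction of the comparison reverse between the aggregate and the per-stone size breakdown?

Small stones: Procedure B 66/83 = 79.5%, percutaneous nephrolithotomy 65/72 = 90.3% → percutaneous nephrolithotomy
Large stones: Procedure B 31/472 = 6.6%, percutaneous nephrolithotomy 98/607 = 16.1% → percutaneous nephrolithotomy
Overall: Procedure B 97/555 = 17.5%, percutaneous nephrolithotomy 163/679 = 24.0% → percutaneous nephrolithotomy
Percutaneous nephrolithotomy wins overall and in every stone group — no reversal.

No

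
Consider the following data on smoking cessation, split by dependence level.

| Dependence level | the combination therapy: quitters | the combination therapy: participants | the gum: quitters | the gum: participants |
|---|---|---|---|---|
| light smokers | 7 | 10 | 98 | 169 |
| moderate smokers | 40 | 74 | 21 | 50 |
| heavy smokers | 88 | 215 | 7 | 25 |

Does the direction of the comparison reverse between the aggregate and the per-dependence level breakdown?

Light smokers: the combination therapy 7/10 = 70.0%, the gum 98/169 = 58.0% → the combination therapy
Moderate smokers: the combination therapy 40/74 = 54.1%, the gum 21/50 = 42.0% → the combination therapy
Heavy smokers: the combination therapy 88/215 = 40.9%, the gum 7/25 = 28.0% → the combination therapy
Overall: the combination therapy 135/299 = 45.2%, the gum 126/244 = 51.6% → the gum
The combination therapy wins each dependence group but the gum wins overall — the comparison reverses. The combination therapy's participants skew toward heavy smokers, which has a lower base rate.

Yes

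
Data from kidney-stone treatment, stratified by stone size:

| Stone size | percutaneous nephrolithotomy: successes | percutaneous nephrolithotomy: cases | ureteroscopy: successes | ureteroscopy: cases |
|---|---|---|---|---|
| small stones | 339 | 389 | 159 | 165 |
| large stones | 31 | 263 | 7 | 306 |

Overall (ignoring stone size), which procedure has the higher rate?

percutaneous nephrolithotomy

Small stones: percutaneous nephrolithotomy 339/389 = 87.1%, ureteroscopy 159/165 = 96.4% → ureteroscopy
Large stones: percutaneous nephrolithotomy 31/263 = 11.8%, ureteroscopy 7/306 = 2.3% → percutaneous nephrolithotomy
Overall: percutaneous nephrolithotomy 370/652 = 56.7%, ureteroscopy 166/471 = 35.2% → percutaneous nephrolithotomy
(Neither sweeps every stone group, but percutaneous nephrolithotomy has the higher pooled rate.)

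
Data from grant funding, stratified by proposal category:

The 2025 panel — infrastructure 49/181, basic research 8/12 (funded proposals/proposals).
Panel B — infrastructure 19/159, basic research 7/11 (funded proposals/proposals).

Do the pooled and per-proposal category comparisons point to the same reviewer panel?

Yes

Infrastructure: the 2025 panel 49/181 = 27.1%, Panel B 19/159 = 11.9% → the 2025 panel
Basic research: the 2025 panel 8/12 = 66.7%, Panel B 7/11 = 63.6% → the 2025 panel
Overall: the 2025 panel 57/193 = 29.5%, Panel B 26/170 = 15.3% → the 2025 panel
The 2025 panel wins overall and in every proposal group — no reversal.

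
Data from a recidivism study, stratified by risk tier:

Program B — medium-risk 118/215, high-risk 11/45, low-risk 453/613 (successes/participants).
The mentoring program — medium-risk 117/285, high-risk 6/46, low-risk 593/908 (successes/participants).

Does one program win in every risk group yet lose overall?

Medium-risk: Program B 118/215 = 54.9%, the mentoring program 117/285 = 41.1% → Program B
High-risk: Program B 11/45 = 24.4%, the mentoring program 6/46 = 13.0% → Program B
Low-risk: Program B 453/613 = 73.9%, the mentoring program 593/908 = 65.3% → Program B
Overall: Program B 582/873 = 66.7%, the mentoring program 716/1239 = 57.8% → Program B
Program B wins overall and in every risk group — no reversal.

No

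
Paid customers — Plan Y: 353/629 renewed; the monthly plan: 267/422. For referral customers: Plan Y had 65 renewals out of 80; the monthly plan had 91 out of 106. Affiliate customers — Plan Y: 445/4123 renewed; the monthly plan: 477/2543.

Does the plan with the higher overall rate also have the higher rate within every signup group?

Paid: Plan Y 353/629 = 56.1%, the monthly plan 267/422 = 63.3% → the monthly plan
Referral: Plan Y 65/80 = 81.2%, the monthly plan 91/106 = 85.8% → the monthly plan
Affiliate: Plan Y 445/4123 = 10.8%, the monthly plan 477/2543 = 18.8% → the monthly plan
Overall: Plan Y 863/4832 = 17.9%, the monthly plan 835/3071 = 27.2% → the monthly plan
The monthly plan wins overall and in every signup group — no reversal.

Yes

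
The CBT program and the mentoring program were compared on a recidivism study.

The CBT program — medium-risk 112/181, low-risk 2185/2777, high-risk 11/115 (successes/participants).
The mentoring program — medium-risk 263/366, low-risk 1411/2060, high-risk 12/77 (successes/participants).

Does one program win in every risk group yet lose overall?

Medium-risk: the CBT program 112/181 = 61.9%, the mentoring program 263/366 = 71.9% → the mentoring program
Low-risk: the CBT program 2185/2777 = 78.7%, the mentoring program 1411/2060 = 68.5% → the CBT program
High-risk: the CBT program 11/115 = 9.6%, the mentoring program 12/77 = 15.6% → the mentoring program
Overall: the CBT program 2308/3073 = 75.1%, the mentoring program 1686/2503 = 67.4% → the CBT program
Neither sweeps: the CBT program wins 1 of 3 groups, the mentoring program wins 2. The CBT program wins overall but not every group — no Simpson reversal.

No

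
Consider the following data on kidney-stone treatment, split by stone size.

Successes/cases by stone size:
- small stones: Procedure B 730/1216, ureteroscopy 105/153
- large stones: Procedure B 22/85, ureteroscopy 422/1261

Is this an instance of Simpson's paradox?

Yes

Small stones: Procedure B 730/1216 = 60.0%, ureteroscopy 105/153 = 68.6% → ureteroscopy
Large stones: Procedure B 22/85 = 25.9%, ureteroscopy 422/1261 = 33.5% → ureteroscopy
Overall: Procedure B 752/1301 = 57.8%, ureteroscopy 527/1414 = 37.3% → Procedure B
Ureteroscopy wins each stone group but Procedure B wins overall — the comparison reverses. Ureteroscopy's cases skew toward large stones, which has a lower base rate.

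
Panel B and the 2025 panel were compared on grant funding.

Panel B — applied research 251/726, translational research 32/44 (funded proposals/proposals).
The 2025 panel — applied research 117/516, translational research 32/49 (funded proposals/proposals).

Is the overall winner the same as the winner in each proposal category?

Yes

Applied research: Panel B 251/726 = 34.6%, the 2025 panel 117/516 = 22.7% → Panel B
Translational research: Panel B 32/44 = 72.7%, the 2025 panel 32/49 = 65.3% → Panel B
Overall: Panel B 283/770 = 36.8%, the 2025 panel 149/565 = 26.4% → Panel B
Panel B wins overall and in every proposal group — no reversal.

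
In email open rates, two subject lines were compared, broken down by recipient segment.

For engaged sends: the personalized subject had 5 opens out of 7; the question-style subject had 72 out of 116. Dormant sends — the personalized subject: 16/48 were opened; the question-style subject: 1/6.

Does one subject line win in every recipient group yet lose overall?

Engaged: the personalized subject 5/7 = 71.4%, the question-style subject 72/116 = 62.1% → the personalized subject
Dormant: the personalized subject 16/48 = 33.3%, the question-style subject 1/6 = 16.7% → the personalized subject
Overall: the personalized subject 21/55 = 38.2%, the question-style subject 73/122 = 59.8% → the question-style subject
The personalized subject wins each recipient group but the question-style subject wins overall — the comparison reverses. The personalized subject's sends skew toward dormant, which has a lower base rate.

Yes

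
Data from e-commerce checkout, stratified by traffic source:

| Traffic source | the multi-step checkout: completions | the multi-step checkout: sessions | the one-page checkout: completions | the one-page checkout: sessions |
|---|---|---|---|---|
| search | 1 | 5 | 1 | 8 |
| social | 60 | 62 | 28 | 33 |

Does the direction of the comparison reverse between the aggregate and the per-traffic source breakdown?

No

Search: the multi-step checkout 1/5 = 20.0%, the one-page checkout 1/8 = 12.5% → the multi-step checkout
Social: the multi-step checkout 60/62 = 96.8%, the one-page checkout 28/33 = 84.8% → the multi-step checkout
Overall: the multi-step checkout 61/67 = 91.0%, the one-page checkout 29/41 = 70.7% → the multi-step checkout
The multi-step checkout wins overall and in every traffic group — no reversal.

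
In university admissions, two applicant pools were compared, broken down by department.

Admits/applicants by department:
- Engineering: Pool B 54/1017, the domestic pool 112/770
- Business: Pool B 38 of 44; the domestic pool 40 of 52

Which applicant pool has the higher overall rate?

the domestic pool

Engineering: Pool B 54/1017 = 5.3%, the domestic pool 112/770 = 14.5% → the domestic pool
Business: Pool B 38/44 = 86.4%, the domestic pool 40/52 = 76.9% → Pool B
Overall: Pool B 92/1061 = 8.7%, the domestic pool 152/822 = 18.5% → the domestic pool
(Neither sweeps every department group, but the domestic pool has the higher pooled rate.)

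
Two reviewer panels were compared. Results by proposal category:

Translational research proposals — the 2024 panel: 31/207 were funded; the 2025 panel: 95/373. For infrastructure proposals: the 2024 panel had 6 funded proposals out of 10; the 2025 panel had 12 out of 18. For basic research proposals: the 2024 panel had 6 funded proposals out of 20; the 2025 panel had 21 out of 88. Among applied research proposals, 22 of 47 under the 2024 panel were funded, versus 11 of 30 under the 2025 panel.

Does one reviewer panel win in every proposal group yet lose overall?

No

Translational research: the 2024 panel 31/207 = 15.0%, the 2025 panel 95/373 = 25.5% → the 2025 panel
Infrastructure: the 2024 panel 6/10 = 60.0%, the 2025 panel 12/18 = 66.7% → the 2025 panel
Basic research: the 2024 panel 6/20 = 30.0%, the 2025 panel 21/88 = 23.9% → the 2024 panel
Applied research: the 2024 panel 22/47 = 46.8%, the 2025 panel 11/30 = 36.7% → the 2024 panel
Overall: the 2024 panel 65/284 = 22.9%, the 2025 panel 139/509 = 27.3% → the 2025 panel
Neither sweeps: the 2024 panel wins 2 of 4 groups, the 2025 panel wins 2. The 2025 panel wins overall but not every group — no Simpson reversal.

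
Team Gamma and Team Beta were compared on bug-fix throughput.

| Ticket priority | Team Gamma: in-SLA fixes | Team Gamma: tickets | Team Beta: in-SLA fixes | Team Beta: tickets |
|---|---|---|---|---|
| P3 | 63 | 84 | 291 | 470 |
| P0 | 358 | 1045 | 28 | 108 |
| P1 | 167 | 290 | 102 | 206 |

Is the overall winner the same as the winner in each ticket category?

P3: Team Gamma 63/84 = 75.0%, Team Beta 291/470 = 61.9% → Team Gamma
P0: Team Gamma 358/1045 = 34.3%, Team Beta 28/108 = 25.9% → Team Gamma
P1: Team Gamma 167/290 = 57.6%, Team Beta 102/206 = 49.5% → Team Gamma
Overall: Team Gamma 588/1419 = 41.4%, Team Beta 421/784 = 53.7% → Team Beta
Team Gamma wins each ticket group but Team Beta wins overall — the comparison reverses. Team Gamma's tickets skew toward P0, which has a lower base rate.

No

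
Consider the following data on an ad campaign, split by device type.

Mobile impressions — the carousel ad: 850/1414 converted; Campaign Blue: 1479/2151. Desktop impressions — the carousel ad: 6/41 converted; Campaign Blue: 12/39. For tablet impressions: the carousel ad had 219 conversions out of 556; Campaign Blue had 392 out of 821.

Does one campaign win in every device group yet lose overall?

Mobile: the carousel ad 850/1414 = 60.1%, Campaign Blue 1479/2151 = 68.8% → Campaign Blue
Desktop: the carousel ad 6/41 = 14.6%, Campaign Blue 12/39 = 30.8% → Campaign Blue
Tablet: the carousel ad 219/556 = 39.4%, Campaign Blue 392/821 = 47.7% → Campaign Blue
Overall: the carousel ad 1075/2011 = 53.5%, Campaign Blue 1883/3011 = 62.5% → Campaign Blue
Campaign Blue wins overall and in every device group — no reversal.

No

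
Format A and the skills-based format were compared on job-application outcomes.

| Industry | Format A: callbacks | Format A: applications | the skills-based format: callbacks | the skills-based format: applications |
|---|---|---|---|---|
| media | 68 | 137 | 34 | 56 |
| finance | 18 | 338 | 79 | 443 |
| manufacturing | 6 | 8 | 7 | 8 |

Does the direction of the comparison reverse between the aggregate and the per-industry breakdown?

No

Media: Format A 68/137 = 49.6%, the skills-based format 34/56 = 60.7% → the skills-based format
Finance: Format A 18/338 = 5.3%, the skills-based format 79/443 = 17.8% → the skills-based format
Manufacturing: Format A 6/8 = 75.0%, the skills-based format 7/8 = 87.5% → the skills-based format
Overall: Format A 92/483 = 19.0%, the skills-based format 120/507 = 23.7% → the skills-based format
The skills-based format wins overall and in every industry group — no reversal.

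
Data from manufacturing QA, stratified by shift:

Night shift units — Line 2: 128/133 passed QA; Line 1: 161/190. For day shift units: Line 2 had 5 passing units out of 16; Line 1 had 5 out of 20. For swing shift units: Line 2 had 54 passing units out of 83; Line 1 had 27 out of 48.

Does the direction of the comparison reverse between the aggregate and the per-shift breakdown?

Night shift: Line 2 128/133 = 96.2%, Line 1 161/190 = 84.7% → Line 2
Day shift: Line 2 5/16 = 31.2%, Line 1 5/20 = 25.0% → Line 2
Swing shift: Line 2 54/83 = 65.1%, Line 1 27/48 = 56.2% → Line 2
Overall: Line 2 187/232 = 80.6%, Line 1 193/258 = 74.8% → Line 2
Line 2 wins overall and in every shift group — no reversal.

No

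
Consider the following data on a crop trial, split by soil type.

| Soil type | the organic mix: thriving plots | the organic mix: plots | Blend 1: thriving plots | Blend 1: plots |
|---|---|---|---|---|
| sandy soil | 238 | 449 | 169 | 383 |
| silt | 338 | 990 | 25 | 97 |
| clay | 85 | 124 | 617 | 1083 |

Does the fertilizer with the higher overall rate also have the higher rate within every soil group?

Sandy soil: the organic mix 238/449 = 53.0%, Blend 1 169/383 = 44.1% → the organic mix
Silt: the organic mix 338/990 = 34.1%, Blend 1 25/97 = 25.8% → the organic mix
Clay: the organic mix 85/124 = 68.5%, Blend 1 617/1083 = 57.0% → the organic mix
Overall: the organic mix 661/1563 = 42.3%, Blend 1 811/1563 = 51.9% → Blend 1
The organic mix wins each soil group but Blend 1 wins overall — the comparison reverses. The organic mix's plots skew toward silt, which has a lower base rate.

No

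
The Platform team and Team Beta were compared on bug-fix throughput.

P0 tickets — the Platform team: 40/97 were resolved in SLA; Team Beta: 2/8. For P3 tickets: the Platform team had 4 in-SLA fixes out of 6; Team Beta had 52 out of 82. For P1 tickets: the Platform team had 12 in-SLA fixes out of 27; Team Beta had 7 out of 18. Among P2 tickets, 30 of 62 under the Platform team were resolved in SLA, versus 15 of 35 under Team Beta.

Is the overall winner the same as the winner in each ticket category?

P0: the Platform team 40/97 = 41.2%, Team Beta 2/8 = 25.0% → the Platform team
P3: the Platform team 4/6 = 66.7%, Team Beta 52/82 = 63.4% → the Platform team
P1: the Platform team 12/27 = 44.4%, Team Beta 7/18 = 38.9% → the Platform team
P2: the Platform team 30/62 = 48.4%, Team Beta 15/35 = 42.9% → the Platform team
Overall: the Platform team 86/192 = 44.8%, Team Beta 76/143 = 53.1% → Team Beta
The Platform team wins each ticket group but Team Beta wins overall — the comparison reverses. The Platform team's tickets skew toward P0, which has a lower base rate.

No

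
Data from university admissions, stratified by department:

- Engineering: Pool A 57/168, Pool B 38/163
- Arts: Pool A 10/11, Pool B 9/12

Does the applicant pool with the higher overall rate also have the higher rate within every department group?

Yes

Engineering: Pool A 57/168 = 33.9%, Pool B 38/163 = 23.3% → Pool A
Arts: Pool A 10/11 = 90.9%, Pool B 9/12 = 75.0% → Pool A
Overall: Pool A 67/179 = 37.4%, Pool B 47/175 = 26.9% → Pool A
Pool A wins overall and in every department group — no reversal.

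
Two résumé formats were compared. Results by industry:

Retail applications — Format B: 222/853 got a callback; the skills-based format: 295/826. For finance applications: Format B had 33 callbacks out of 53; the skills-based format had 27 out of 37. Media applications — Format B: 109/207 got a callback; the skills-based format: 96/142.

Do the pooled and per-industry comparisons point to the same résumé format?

Yes

Retail: Format B 222/853 = 26.0%, the skills-based format 295/826 = 35.7% → the skills-based format
Finance: Format B 33/53 = 62.3%, the skills-based format 27/37 = 73.0% → the skills-based format
Media: Format B 109/207 = 52.7%, the skills-based format 96/142 = 67.6% → the skills-based format
Overall: Format B 364/1113 = 32.7%, the skills-based format 418/1005 = 41.6% → the skills-based format
The skills-based format wins overall and in every industry group — no reversal.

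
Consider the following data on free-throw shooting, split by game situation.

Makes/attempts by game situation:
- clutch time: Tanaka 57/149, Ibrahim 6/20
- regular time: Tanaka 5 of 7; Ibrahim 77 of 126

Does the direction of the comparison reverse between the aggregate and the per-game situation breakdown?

Clutch time: Tanaka 57/149 = 38.3%, Ibrahim 6/20 = 30.0% → Tanaka
Regular time: Tanaka 5/7 = 71.4%, Ibrahim 77/126 = 61.1% → Tanaka
Overall: Tanaka 62/156 = 39.7%, Ibrahim 83/146 = 56.8% → Ibrahim
Tanaka wins each game group but Ibrahim wins overall — the comparison reverses. Tanaka's attempts skew toward clutch time, which has a lower base rate.

Yes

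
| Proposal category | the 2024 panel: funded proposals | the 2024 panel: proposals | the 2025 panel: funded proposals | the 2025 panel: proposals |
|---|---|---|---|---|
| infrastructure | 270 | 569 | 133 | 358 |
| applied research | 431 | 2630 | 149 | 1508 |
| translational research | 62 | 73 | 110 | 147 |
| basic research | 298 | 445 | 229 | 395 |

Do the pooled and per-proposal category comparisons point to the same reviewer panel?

Yes

Infrastructure: the 2024 panel 270/569 = 47.5%, the 2025 panel 133/358 = 37.2% → the 2024 panel
Applied research: the 2024 panel 431/2630 = 16.4%, the 2025 panel 149/1508 = 9.9% → the 2024 panel
Translational research: the 2024 panel 62/73 = 84.9%, the 2025 panel 110/147 = 74.8% → the 2024 panel
Basic research: the 2024 panel 298/445 = 67.0%, the 2025 panel 229/395 = 58.0% → the 2024 panel
Overall: the 2024 panel 1061/3717 = 28.5%, the 2025 panel 621/2408 = 25.8% → the 2024 panel
The 2024 panel wins overall and in every proposal group — no reversal.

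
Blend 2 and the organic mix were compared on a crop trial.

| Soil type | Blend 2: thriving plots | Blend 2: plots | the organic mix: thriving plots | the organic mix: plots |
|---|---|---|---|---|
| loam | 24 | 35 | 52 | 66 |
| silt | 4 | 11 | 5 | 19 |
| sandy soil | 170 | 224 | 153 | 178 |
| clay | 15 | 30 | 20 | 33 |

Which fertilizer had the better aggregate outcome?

the organic mix

Loam: Blend 2 24/35 = 68.6%, the organic mix 52/66 = 78.8% → the organic mix
Silt: Blend 2 4/11 = 36.4%, the organic mix 5/19 = 26.3% → Blend 2
Sandy soil: Blend 2 170/224 = 75.9%, the organic mix 153/178 = 86.0% → the organic mix
Clay: Blend 2 15/30 = 50.0%, the organic mix 20/33 = 60.6% → the organic mix
Overall: Blend 2 213/300 = 71.0%, the organic mix 230/296 = 77.7% → the organic mix
(Neither sweeps every soil group, but the organic mix has the higher pooled rate.)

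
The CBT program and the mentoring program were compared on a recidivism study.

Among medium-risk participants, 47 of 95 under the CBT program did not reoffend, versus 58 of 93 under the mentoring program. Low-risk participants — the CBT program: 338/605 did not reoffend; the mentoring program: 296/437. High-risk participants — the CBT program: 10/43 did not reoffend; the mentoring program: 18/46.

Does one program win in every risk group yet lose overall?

No

Medium-risk: the CBT program 47/95 = 49.5%, the mentoring program 58/93 = 62.4% → the mentoring program
Low-risk: the CBT program 338/605 = 55.9%, the mentoring program 296/437 = 67.7% → the mentoring program
High-risk: the CBT program 10/43 = 23.3%, the mentoring program 18/46 = 39.1% → the mentoring program
Overall: the CBT program 395/743 = 53.2%, the mentoring program 372/576 = 64.6% → the mentoring program
The mentoring program wins overall and in every risk group — no reversal.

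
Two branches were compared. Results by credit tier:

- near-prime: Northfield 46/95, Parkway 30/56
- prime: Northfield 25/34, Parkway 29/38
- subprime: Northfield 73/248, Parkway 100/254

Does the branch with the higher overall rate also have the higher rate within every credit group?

Yes

Near-prime: Northfield 46/95 = 48.4%, Parkway 30/56 = 53.6% → Parkway
Prime: Northfield 25/34 = 73.5%, Parkway 29/38 = 76.3% → Parkway
Subprime: Northfield 73/248 = 29.4%, Parkway 100/254 = 39.4% → Parkway
Overall: Northfield 144/377 = 38.2%, Parkway 159/348 = 45.7% → Parkway
Parkway wins overall and in every credit group — no reversal.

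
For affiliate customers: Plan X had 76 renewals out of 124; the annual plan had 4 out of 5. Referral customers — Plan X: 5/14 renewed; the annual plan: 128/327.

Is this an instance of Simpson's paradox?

Affiliate: Plan X 76/124 = 61.3%, the annual plan 4/5 = 80.0% → the annual plan
Referral: Plan X 5/14 = 35.7%, the annual plan 128/327 = 39.1% → the annual plan
Overall: Plan X 81/138 = 58.7%, the annual plan 132/332 = 39.8% → Plan X
The annual plan wins each signup group but Plan X wins overall — the comparison reverses. The annual plan's customers skew toward referral, which has a lower base rate.

Yes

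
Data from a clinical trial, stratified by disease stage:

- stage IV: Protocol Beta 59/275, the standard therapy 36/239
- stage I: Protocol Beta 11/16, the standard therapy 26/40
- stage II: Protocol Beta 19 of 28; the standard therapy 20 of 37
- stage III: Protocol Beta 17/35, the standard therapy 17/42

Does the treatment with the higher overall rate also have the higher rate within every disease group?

Stage IV: Protocol Beta 59/275 = 21.5%, the standard therapy 36/239 = 15.1% → Protocol Beta
Stage I: Protocol Beta 11/16 = 68.8%, the standard therapy 26/40 = 65.0% → Protocol Beta
Stage II: Protocol Beta 19/28 = 67.9%, the standard therapy 20/37 = 54.1% → Protocol Beta
Stage III: Protocol Beta 17/35 = 48.6%, the standard therapy 17/42 = 40.5% → Protocol Beta
Overall: Protocol Beta 106/354 = 29.9%, the standard therapy 99/358 = 27.7% → Protocol Beta
Protocol Beta wins overall and in every disease group — no reversal.

Yes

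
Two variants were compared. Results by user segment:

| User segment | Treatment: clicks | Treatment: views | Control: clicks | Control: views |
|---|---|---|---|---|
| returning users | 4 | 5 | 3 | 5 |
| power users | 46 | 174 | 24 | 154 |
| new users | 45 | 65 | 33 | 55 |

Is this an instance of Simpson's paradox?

No

Returning users: Treatment 4/5 = 80.0%, Control 3/5 = 60.0% → Treatment
Power users: Treatment 46/174 = 26.4%, Control 24/154 = 15.6% → Treatment
New users: Treatment 45/65 = 69.2%, Control 33/55 = 60.0% → Treatment
Overall: Treatment 95/244 = 38.9%, Control 60/214 = 28.0% → Treatment
Treatment wins overall and in every user group — no reversal.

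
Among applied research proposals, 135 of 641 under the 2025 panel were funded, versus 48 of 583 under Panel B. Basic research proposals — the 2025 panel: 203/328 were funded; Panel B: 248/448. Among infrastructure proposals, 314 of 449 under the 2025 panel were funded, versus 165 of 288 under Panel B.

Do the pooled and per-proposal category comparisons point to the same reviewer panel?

Yes

Applied research: the 2025 panel 135/641 = 21.1%, Panel B 48/583 = 8.2% → the 2025 panel
Basic research: the 2025 panel 203/328 = 61.9%, Panel B 248/448 = 55.4% → the 2025 panel
Infrastructure: the 2025 panel 314/449 = 69.9%, Panel B 165/288 = 57.3% → the 2025 panel
Overall: the 2025 panel 652/1418 = 46.0%, Panel B 461/1319 = 35.0% → the 2025 panel
The 2025 panel wins overall and in every proposal group — no reversal.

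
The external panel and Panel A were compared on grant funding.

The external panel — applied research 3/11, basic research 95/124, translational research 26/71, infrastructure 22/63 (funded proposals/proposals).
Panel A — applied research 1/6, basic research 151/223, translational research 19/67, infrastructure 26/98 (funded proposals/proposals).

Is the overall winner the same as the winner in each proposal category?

Applied research: the external panel 3/11 = 27.3%, Panel A 1/6 = 16.7% → the external panel
Basic research: the external panel 95/124 = 76.6%, Panel A 151/223 = 67.7% → the external panel
Translational research: the external panel 26/71 = 36.6%, Panel A 19/67 = 28.4% → the external panel
Infrastructure: the external panel 22/63 = 34.9%, Panel A 26/98 = 26.5% → the external panel
Overall: the external panel 146/269 = 54.3%, Panel A 197/394 = 50.0% → the external panel
The external panel wins overall and in every proposal group — no reversal.

Yes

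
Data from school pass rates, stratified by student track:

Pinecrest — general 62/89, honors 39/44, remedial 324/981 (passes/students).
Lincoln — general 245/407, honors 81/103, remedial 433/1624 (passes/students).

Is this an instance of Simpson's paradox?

General: Pinecrest 62/89 = 69.7%, Lincoln 245/407 = 60.2% → Pinecrest
Honors: Pinecrest 39/44 = 88.6%, Lincoln 81/103 = 78.6% → Pinecrest
Remedial: Pinecrest 324/981 = 33.0%, Lincoln 433/1624 = 26.7% → Pinecrest
Overall: Pinecrest 425/1114 = 38.2%, Lincoln 759/2134 = 35.6% → Pinecrest
Pinecrest wins overall and in every student group — no reversal.

No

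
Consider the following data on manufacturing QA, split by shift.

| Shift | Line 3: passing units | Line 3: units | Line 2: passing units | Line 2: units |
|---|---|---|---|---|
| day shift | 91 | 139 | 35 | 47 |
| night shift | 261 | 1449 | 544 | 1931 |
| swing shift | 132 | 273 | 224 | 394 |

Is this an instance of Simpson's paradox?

Day shift: Line 3 91/139 = 65.5%, Line 2 35/47 = 74.5% → Line 2
Night shift: Line 3 261/1449 = 18.0%, Line 2 544/1931 = 28.2% → Line 2
Swing shift: Line 3 132/273 = 48.4%, Line 2 224/394 = 56.9% → Line 2
Overall: Line 3 484/1861 = 26.0%, Line 2 803/2372 = 33.9% → Line 2
Line 2 wins overall and in every shift group — no reversal.

No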